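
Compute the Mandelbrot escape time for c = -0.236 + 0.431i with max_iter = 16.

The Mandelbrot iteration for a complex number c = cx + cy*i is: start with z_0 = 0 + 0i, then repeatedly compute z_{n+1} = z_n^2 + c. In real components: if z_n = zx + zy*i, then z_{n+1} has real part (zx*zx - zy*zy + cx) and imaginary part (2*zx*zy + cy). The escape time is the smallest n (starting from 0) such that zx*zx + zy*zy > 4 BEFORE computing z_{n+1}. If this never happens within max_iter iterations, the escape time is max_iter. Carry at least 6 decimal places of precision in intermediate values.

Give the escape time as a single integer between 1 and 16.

Answer: 16

Derivation:
z_0 = 0 + 0i, c = -0.2360 + 0.4310i
Iter 1: z = -0.2360 + 0.4310i, |z|^2 = 0.2415
Iter 2: z = -0.3661 + 0.2276i, |z|^2 = 0.1858
Iter 3: z = -0.1538 + 0.2644i, |z|^2 = 0.0936
Iter 4: z = -0.2823 + 0.3497i, |z|^2 = 0.2019
Iter 5: z = -0.2786 + 0.2336i, |z|^2 = 0.1322
Iter 6: z = -0.2129 + 0.3008i, |z|^2 = 0.1358
Iter 7: z = -0.2812 + 0.3029i, |z|^2 = 0.1708
Iter 8: z = -0.2487 + 0.2607i, |z|^2 = 0.1298
Iter 9: z = -0.2421 + 0.3013i, |z|^2 = 0.1494
Iter 10: z = -0.2682 + 0.2851i, |z|^2 = 0.1532
Iter 11: z = -0.2453 + 0.2781i, |z|^2 = 0.1375
Iter 12: z = -0.2531 + 0.2945i, |z|^2 = 0.1508
Iter 13: z = -0.2587 + 0.2819i, |z|^2 = 0.1464
Iter 14: z = -0.2485 + 0.2852i, |z|^2 = 0.1431
Iter 15: z = -0.2555 + 0.2892i, |z|^2 = 0.1490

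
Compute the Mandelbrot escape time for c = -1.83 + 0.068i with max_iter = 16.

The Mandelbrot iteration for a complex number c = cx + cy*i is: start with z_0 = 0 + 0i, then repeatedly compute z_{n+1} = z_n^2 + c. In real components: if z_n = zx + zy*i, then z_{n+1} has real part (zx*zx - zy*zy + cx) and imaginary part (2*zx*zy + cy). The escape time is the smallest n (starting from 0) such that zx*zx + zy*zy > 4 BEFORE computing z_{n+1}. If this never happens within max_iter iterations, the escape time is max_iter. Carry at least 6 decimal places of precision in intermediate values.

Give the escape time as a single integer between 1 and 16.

z_0 = 0 + 0i, c = -1.8300 + 0.0680i
Iter 1: z = -1.8300 + 0.0680i, |z|^2 = 3.3535
Iter 2: z = 1.5143 + -0.1809i, |z|^2 = 2.3257
Iter 3: z = 0.4303 + -0.4798i, |z|^2 = 0.4154
Iter 4: z = -1.8750 + -0.3449i, |z|^2 = 3.6348
Iter 5: z = 1.5668 + 1.3615i, |z|^2 = 4.3086
Escaped at iteration 5

Answer: 5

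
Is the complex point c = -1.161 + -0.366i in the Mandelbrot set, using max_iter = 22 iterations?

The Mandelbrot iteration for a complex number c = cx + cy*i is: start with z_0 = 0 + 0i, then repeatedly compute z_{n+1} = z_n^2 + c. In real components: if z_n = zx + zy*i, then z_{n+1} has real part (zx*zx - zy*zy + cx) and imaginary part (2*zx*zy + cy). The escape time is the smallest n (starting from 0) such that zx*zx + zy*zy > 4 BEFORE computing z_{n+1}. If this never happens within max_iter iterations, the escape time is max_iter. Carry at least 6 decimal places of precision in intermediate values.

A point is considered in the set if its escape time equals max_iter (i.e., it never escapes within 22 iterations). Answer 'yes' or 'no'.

z_0 = 0 + 0i, c = -1.1610 + -0.3660i
Iter 1: z = -1.1610 + -0.3660i, |z|^2 = 1.4819
Iter 2: z = 0.0530 + 0.4839i, |z|^2 = 0.2369
Iter 3: z = -1.3923 + -0.3147i, |z|^2 = 2.0376
Iter 4: z = 0.6785 + 0.5104i, |z|^2 = 0.7209
Iter 5: z = -0.9613 + 0.3266i, |z|^2 = 1.0307
Iter 6: z = -0.3437 + -0.9939i, |z|^2 = 1.1060
Iter 7: z = -2.0308 + 0.3172i, |z|^2 = 4.2248
Escaped at iteration 7

Answer: no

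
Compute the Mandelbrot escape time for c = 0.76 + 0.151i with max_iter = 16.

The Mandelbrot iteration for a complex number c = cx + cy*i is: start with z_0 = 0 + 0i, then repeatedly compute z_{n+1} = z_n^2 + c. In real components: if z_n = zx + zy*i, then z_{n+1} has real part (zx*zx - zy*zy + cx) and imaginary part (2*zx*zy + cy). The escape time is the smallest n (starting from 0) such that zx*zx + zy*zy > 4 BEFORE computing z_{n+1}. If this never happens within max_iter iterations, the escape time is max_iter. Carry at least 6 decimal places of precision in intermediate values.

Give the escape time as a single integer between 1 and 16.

z_0 = 0 + 0i, c = 0.7600 + 0.1510i
Iter 1: z = 0.7600 + 0.1510i, |z|^2 = 0.6004
Iter 2: z = 1.3148 + 0.3805i, |z|^2 = 1.8735
Iter 3: z = 2.3439 + 1.1516i, |z|^2 = 6.8201
Escaped at iteration 3

Answer: 3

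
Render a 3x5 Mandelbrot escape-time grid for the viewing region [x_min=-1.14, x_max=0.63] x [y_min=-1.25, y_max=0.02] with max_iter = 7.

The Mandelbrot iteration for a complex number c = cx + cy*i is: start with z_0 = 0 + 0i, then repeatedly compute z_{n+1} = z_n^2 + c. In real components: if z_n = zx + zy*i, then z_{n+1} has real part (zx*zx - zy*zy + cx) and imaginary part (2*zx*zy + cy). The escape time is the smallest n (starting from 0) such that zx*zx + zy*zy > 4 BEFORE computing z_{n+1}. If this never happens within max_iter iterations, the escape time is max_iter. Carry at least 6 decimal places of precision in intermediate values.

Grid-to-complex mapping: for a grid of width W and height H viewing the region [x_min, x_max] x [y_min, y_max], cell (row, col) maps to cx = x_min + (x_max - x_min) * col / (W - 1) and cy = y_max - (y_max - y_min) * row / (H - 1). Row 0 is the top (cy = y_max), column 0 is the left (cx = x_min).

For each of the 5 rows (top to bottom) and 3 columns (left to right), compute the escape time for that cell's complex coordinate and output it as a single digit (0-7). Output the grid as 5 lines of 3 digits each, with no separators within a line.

Answer: 774
774
473
372
232

Derivation:
(row=0, col=0): c = -1.1400 + 0.0200i → escape time 7
(row=0, col=1): c = -0.2550 + 0.0200i → escape time 7
(row=0, col=2): c = 0.6300 + 0.0200i → escape time 4
(row=1, col=0): c = -1.1400 + -0.2975i → escape time 7
(row=1, col=1): c = -0.2550 + -0.2975i → escape time 7
(row=1, col=2): c = 0.6300 + -0.2975i → escape time 4
(row=2, col=0): c = -1.1400 + -0.6150i → escape time 4
(row=2, col=1): c = -0.2550 + -0.6150i → escape time 7
(row=2, col=2): c = 0.6300 + -0.6150i → escape time 3
(row=3, col=0): c = -1.1400 + -0.9325i → escape time 3
(row=3, col=1): c = -0.2550 + -0.9325i → escape time 7
(row=3, col=2): c = 0.6300 + -0.9325i → escape time 2
(row=4, col=0): c = -1.1400 + -1.2500i → escape time 2
(row=4, col=1): c = -0.2550 + -1.2500i → escape time 3
(row=4, col=2): c = 0.6300 + -1.2500i → escape time 2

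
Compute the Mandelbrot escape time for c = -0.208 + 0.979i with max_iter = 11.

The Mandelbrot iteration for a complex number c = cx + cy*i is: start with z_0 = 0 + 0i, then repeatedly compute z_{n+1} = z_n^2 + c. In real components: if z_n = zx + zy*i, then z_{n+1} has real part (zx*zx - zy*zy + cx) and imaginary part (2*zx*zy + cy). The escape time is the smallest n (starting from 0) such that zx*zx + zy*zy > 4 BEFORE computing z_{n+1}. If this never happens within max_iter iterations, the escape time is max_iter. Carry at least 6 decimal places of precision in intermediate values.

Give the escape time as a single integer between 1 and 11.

Answer: 7

Derivation:
z_0 = 0 + 0i, c = -0.2080 + 0.9790i
Iter 1: z = -0.2080 + 0.9790i, |z|^2 = 1.0017
Iter 2: z = -1.1232 + 0.5717i, |z|^2 = 1.5884
Iter 3: z = 0.7266 + -0.3053i, |z|^2 = 0.6212
Iter 4: z = 0.2268 + 0.5353i, |z|^2 = 0.3380
Iter 5: z = -0.4431 + 1.2218i, |z|^2 = 1.6891
Iter 6: z = -1.5044 + -0.1037i, |z|^2 = 2.2741
Iter 7: z = 2.0446 + 1.2911i, |z|^2 = 5.8474
Escaped at iteration 7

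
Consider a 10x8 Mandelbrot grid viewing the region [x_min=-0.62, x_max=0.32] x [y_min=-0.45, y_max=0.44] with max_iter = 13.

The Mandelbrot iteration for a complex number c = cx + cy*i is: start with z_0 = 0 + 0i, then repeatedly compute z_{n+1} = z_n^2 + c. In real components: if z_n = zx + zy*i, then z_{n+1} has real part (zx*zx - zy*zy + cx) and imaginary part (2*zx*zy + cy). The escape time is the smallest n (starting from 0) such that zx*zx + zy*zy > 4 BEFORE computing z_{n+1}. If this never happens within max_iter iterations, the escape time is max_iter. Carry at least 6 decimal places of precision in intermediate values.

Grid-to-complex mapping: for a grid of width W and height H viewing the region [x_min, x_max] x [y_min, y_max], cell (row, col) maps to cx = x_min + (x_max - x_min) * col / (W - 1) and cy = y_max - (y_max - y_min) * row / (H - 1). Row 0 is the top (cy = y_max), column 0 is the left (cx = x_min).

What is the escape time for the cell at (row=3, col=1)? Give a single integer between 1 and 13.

z_0 = 0 + 0i, c = -0.5156 + 0.0586i
Iter 1: z = -0.5156 + 0.0586i, |z|^2 = 0.2692
Iter 2: z = -0.2532 + -0.0018i, |z|^2 = 0.0641
Iter 3: z = -0.4515 + 0.0595i, |z|^2 = 0.2074
Iter 4: z = -0.3153 + 0.0049i, |z|^2 = 0.0994
Iter 5: z = -0.4162 + 0.0555i, |z|^2 = 0.1763
Iter 6: z = -0.3454 + 0.0124i, |z|^2 = 0.1195
Iter 7: z = -0.3964 + 0.0500i, |z|^2 = 0.1596
Iter 8: z = -0.3609 + 0.0189i, |z|^2 = 0.1306
Iter 9: z = -0.3856 + 0.0449i, |z|^2 = 0.1507
Iter 10: z = -0.3689 + 0.0239i, |z|^2 = 0.1366
Iter 11: z = -0.3801 + 0.0409i, |z|^2 = 0.1461
Iter 12: z = -0.3728 + 0.0275i, |z|^2 = 0.1397

Answer: 13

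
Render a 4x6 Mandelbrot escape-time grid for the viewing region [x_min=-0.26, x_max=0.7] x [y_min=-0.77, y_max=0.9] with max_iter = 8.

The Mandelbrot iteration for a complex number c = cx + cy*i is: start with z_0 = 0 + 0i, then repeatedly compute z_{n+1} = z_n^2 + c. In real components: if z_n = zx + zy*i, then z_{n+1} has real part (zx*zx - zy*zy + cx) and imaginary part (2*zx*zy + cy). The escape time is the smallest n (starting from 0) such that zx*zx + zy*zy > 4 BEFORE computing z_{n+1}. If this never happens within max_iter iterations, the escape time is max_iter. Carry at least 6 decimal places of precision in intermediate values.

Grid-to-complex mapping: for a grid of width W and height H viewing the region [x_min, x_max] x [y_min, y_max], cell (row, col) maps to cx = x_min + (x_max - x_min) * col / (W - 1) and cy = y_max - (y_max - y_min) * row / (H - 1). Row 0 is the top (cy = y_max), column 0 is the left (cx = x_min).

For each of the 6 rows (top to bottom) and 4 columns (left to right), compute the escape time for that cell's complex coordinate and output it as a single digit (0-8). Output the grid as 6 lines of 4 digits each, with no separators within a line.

(row=0, col=0): c = -0.2600 + 0.9000i → escape time 7
(row=0, col=1): c = 0.0600 + 0.9000i → escape time 6
(row=0, col=2): c = 0.3800 + 0.9000i → escape time 3
(row=0, col=3): c = 0.7000 + 0.9000i → escape time 2
(row=1, col=0): c = -0.2600 + 0.5660i → escape time 8
(row=1, col=1): c = 0.0600 + 0.5660i → escape time 8
(row=1, col=2): c = 0.3800 + 0.5660i → escape time 8
(row=1, col=3): c = 0.7000 + 0.5660i → escape time 3
(row=2, col=0): c = -0.2600 + 0.2320i → escape time 8
(row=2, col=1): c = 0.0600 + 0.2320i → escape time 8
(row=2, col=2): c = 0.3800 + 0.2320i → escape time 8
(row=2, col=3): c = 0.7000 + 0.2320i → escape time 3
(row=3, col=0): c = -0.2600 + -0.1020i → escape time 8
(row=3, col=1): c = 0.0600 + -0.1020i → escape time 8
(row=3, col=2): c = 0.3800 + -0.1020i → escape time 8
(row=3, col=3): c = 0.7000 + -0.1020i → escape time 3
(row=4, col=0): c = -0.2600 + -0.4360i → escape time 8
(row=4, col=1): c = 0.0600 + -0.4360i → escape time 8
(row=4, col=2): c = 0.3800 + -0.4360i → escape time 8
(row=4, col=3): c = 0.7000 + -0.4360i → escape time 3
(row=5, col=0): c = -0.2600 + -0.7700i → escape time 8
(row=5, col=1): c = 0.0600 + -0.7700i → escape time 8
(row=5, col=2): c = 0.3800 + -0.7700i → escape time 4
(row=5, col=3): c = 0.7000 + -0.7700i → escape time 3

Answer: 7632
8883
8883
8883
8883
8843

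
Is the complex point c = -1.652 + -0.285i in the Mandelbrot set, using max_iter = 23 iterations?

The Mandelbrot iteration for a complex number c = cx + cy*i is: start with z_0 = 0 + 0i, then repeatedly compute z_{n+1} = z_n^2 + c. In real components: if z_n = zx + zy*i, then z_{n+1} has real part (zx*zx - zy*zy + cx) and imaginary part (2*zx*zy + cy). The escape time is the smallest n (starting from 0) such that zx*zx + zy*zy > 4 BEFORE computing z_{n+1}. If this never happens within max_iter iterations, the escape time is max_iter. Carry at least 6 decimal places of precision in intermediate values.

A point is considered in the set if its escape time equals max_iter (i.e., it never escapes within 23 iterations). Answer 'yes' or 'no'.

Answer: no

Derivation:
z_0 = 0 + 0i, c = -1.6520 + -0.2850i
Iter 1: z = -1.6520 + -0.2850i, |z|^2 = 2.8103
Iter 2: z = 0.9959 + 0.6566i, |z|^2 = 1.4230
Iter 3: z = -1.0914 + 1.0229i, |z|^2 = 2.2374
Iter 4: z = -1.5071 + -2.5177i, |z|^2 = 8.6103
Escaped at iteration 4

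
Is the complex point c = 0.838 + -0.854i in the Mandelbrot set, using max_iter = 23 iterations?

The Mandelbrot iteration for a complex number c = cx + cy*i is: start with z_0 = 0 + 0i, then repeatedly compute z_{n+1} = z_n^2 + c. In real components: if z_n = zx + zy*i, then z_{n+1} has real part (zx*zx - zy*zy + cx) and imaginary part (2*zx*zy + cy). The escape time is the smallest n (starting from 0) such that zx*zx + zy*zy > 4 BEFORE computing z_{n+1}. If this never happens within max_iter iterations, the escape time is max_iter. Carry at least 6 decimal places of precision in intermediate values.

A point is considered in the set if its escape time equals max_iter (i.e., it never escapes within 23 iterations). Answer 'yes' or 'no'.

z_0 = 0 + 0i, c = 0.8380 + -0.8540i
Iter 1: z = 0.8380 + -0.8540i, |z|^2 = 1.4316
Iter 2: z = 0.8109 + -2.2853i, |z|^2 = 5.8802
Escaped at iteration 2

Answer: no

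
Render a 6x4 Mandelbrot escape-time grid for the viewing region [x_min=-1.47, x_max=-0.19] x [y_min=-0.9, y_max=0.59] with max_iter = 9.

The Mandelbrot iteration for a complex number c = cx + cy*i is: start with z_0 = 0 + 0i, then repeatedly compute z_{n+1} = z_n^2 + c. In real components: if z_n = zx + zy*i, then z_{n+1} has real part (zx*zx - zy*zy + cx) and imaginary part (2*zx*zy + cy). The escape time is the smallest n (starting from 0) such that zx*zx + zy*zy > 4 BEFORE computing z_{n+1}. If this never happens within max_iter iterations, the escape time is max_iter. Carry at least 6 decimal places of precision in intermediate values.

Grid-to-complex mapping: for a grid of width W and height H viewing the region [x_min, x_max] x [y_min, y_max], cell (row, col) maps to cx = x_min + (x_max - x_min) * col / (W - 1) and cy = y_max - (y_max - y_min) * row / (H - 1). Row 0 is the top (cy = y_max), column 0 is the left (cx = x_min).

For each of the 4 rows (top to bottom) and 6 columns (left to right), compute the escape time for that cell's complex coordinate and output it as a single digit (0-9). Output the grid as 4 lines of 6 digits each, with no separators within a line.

(row=0, col=0): c = -1.4700 + 0.5900i → escape time 3
(row=0, col=1): c = -1.2140 + 0.5900i → escape time 3
(row=0, col=2): c = -0.9580 + 0.5900i → escape time 5
(row=0, col=3): c = -0.7020 + 0.5900i → escape time 6
(row=0, col=4): c = -0.4460 + 0.5900i → escape time 9
(row=0, col=5): c = -0.1900 + 0.5900i → escape time 9
(row=1, col=0): c = -1.4700 + 0.0933i → escape time 7
(row=1, col=1): c = -1.2140 + 0.0933i → escape time 9
(row=1, col=2): c = -0.9580 + 0.0933i → escape time 9
(row=1, col=3): c = -0.7020 + 0.0933i → escape time 9
(row=1, col=4): c = -0.4460 + 0.0933i → escape time 9
(row=1, col=5): c = -0.1900 + 0.0933i → escape time 9
(row=2, col=0): c = -1.4700 + -0.4033i → escape time 4
(row=2, col=1): c = -1.2140 + -0.4033i → escape time 7
(row=2, col=2): c = -0.9580 + -0.4033i → escape time 7
(row=2, col=3): c = -0.7020 + -0.4033i → escape time 9
(row=2, col=4): c = -0.4460 + -0.4033i → escape time 9
(row=2, col=5): c = -0.1900 + -0.4033i → escape time 9
(row=3, col=0): c = -1.4700 + -0.9000i → escape time 3
(row=3, col=1): c = -1.2140 + -0.9000i → escape time 3
(row=3, col=2): c = -0.9580 + -0.9000i → escape time 3
(row=3, col=3): c = -0.7020 + -0.9000i → escape time 4
(row=3, col=4): c = -0.4460 + -0.9000i → escape time 5
(row=3, col=5): c = -0.1900 + -0.9000i → escape time 9

Answer: 335699
799999
477999
333459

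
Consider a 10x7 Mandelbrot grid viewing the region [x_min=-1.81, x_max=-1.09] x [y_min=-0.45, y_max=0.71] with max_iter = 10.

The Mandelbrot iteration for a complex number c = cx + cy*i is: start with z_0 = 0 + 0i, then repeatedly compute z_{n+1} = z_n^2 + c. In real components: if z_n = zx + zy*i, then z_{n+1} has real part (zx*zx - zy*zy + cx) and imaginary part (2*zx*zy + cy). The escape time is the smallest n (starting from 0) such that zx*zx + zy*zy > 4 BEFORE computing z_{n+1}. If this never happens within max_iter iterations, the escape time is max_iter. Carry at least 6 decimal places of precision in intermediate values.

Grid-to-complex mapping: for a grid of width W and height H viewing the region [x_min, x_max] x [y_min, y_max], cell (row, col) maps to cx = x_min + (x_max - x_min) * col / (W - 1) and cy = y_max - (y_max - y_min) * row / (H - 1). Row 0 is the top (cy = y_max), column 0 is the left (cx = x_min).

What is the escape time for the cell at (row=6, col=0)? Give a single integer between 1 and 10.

z_0 = 0 + 0i, c = -1.8100 + -0.4500i
Iter 1: z = -1.8100 + -0.4500i, |z|^2 = 3.4786
Iter 2: z = 1.2636 + 1.1790i, |z|^2 = 2.9867
Iter 3: z = -1.6034 + 2.5296i, |z|^2 = 8.9695
Escaped at iteration 3

Answer: 3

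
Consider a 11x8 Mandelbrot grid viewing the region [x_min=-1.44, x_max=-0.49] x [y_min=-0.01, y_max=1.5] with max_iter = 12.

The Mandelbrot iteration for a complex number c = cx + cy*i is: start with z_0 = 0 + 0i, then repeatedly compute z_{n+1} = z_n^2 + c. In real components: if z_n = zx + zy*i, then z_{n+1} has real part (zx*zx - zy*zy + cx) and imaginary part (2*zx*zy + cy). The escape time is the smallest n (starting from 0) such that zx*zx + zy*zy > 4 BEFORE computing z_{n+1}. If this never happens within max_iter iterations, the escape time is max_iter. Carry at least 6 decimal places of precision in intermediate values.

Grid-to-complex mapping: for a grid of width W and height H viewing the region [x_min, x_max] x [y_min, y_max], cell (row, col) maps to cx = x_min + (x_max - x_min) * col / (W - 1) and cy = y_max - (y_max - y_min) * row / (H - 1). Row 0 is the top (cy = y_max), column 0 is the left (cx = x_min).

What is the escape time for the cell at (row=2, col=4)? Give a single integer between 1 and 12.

z_0 = 0 + 0i, c = -1.0600 + 1.0686i
Iter 1: z = -1.0600 + 1.0686i, |z|^2 = 2.2654
Iter 2: z = -1.0782 + -1.1968i, |z|^2 = 2.5949
Iter 3: z = -1.3297 + 3.6495i, |z|^2 = 15.0867
Escaped at iteration 3

Answer: 3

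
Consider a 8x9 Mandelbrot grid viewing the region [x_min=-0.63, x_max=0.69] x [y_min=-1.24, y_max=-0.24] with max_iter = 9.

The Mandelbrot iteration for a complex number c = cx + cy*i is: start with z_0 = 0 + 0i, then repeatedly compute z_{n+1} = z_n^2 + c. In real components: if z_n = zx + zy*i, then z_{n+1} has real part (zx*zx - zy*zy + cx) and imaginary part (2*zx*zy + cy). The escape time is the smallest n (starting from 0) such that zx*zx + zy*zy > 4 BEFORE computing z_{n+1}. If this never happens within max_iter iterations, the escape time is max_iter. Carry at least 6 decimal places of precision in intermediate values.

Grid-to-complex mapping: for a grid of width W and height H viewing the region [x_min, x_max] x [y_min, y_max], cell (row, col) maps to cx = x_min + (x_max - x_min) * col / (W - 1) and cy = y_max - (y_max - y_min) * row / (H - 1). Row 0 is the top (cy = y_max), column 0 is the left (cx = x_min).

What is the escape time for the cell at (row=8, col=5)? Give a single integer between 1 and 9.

Answer: 2

Derivation:
z_0 = 0 + 0i, c = 0.3129 + -1.2400i
Iter 1: z = 0.3129 + -1.2400i, |z|^2 = 1.6355
Iter 2: z = -1.1269 + -2.0159i, |z|^2 = 5.3336
Escaped at iteration 2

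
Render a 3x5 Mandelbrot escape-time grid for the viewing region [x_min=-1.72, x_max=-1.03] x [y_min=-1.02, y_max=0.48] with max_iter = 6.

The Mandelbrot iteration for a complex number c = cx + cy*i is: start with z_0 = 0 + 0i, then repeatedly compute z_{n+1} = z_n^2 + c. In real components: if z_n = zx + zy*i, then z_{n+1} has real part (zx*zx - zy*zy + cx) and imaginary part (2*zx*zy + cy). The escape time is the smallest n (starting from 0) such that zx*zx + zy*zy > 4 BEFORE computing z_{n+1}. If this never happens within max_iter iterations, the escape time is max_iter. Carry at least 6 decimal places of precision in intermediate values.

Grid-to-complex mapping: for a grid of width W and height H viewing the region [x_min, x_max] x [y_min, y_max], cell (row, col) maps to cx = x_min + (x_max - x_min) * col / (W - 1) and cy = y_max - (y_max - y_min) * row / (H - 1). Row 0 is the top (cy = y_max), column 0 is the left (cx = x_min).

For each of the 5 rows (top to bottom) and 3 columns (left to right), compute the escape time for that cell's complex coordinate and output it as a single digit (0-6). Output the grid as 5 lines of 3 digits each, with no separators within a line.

(row=0, col=0): c = -1.7200 + 0.4800i → escape time 3
(row=0, col=1): c = -1.3750 + 0.4800i → escape time 4
(row=0, col=2): c = -1.0300 + 0.4800i → escape time 5
(row=1, col=0): c = -1.7200 + 0.1050i → escape time 5
(row=1, col=1): c = -1.3750 + 0.1050i → escape time 6
(row=1, col=2): c = -1.0300 + 0.1050i → escape time 6
(row=2, col=0): c = -1.7200 + -0.2700i → escape time 4
(row=2, col=1): c = -1.3750 + -0.2700i → escape time 6
(row=2, col=2): c = -1.0300 + -0.2700i → escape time 6
(row=3, col=0): c = -1.7200 + -0.6450i → escape time 3
(row=3, col=1): c = -1.3750 + -0.6450i → escape time 3
(row=3, col=2): c = -1.0300 + -0.6450i → escape time 4
(row=4, col=0): c = -1.7200 + -1.0200i → escape time 2
(row=4, col=1): c = -1.3750 + -1.0200i → escape time 3
(row=4, col=2): c = -1.0300 + -1.0200i → escape time 3

Answer: 345
566
466
334
233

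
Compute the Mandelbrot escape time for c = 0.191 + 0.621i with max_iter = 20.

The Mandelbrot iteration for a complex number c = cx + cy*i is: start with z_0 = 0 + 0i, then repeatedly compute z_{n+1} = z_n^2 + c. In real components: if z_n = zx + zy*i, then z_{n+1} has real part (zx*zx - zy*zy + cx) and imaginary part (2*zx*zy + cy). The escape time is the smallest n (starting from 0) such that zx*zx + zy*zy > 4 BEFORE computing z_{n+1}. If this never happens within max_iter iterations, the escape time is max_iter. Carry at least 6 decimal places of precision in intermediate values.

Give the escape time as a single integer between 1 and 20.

Answer: 10

Derivation:
z_0 = 0 + 0i, c = 0.1910 + 0.6210i
Iter 1: z = 0.1910 + 0.6210i, |z|^2 = 0.4221
Iter 2: z = -0.1582 + 0.8582i, |z|^2 = 0.7616
Iter 3: z = -0.5205 + 0.3495i, |z|^2 = 0.3931
Iter 4: z = 0.3398 + 0.2571i, |z|^2 = 0.1816
Iter 5: z = 0.2403 + 0.7957i, |z|^2 = 0.6910
Iter 6: z = -0.3844 + 1.0035i, |z|^2 = 1.1548
Iter 7: z = -0.6682 + -0.1505i, |z|^2 = 0.4692
Iter 8: z = 0.6149 + 0.8222i, |z|^2 = 1.0540
Iter 9: z = -0.1069 + 1.6320i, |z|^2 = 2.6750
Iter 10: z = -2.4611 + 0.2720i, |z|^2 = 6.1311
Escaped at iteration 10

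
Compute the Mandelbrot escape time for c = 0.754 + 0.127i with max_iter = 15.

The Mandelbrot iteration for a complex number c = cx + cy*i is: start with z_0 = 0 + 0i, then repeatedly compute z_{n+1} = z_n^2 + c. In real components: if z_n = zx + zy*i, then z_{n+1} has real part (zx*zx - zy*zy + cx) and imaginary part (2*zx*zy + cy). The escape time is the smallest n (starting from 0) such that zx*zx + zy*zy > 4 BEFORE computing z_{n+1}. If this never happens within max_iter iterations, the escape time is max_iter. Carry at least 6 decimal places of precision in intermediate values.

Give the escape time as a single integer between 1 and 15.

Answer: 3

Derivation:
z_0 = 0 + 0i, c = 0.7540 + 0.1270i
Iter 1: z = 0.7540 + 0.1270i, |z|^2 = 0.5846
Iter 2: z = 1.3064 + 0.3185i, |z|^2 = 1.8081
Iter 3: z = 2.3592 + 0.9592i, |z|^2 = 6.4859
Escaped at iteration 3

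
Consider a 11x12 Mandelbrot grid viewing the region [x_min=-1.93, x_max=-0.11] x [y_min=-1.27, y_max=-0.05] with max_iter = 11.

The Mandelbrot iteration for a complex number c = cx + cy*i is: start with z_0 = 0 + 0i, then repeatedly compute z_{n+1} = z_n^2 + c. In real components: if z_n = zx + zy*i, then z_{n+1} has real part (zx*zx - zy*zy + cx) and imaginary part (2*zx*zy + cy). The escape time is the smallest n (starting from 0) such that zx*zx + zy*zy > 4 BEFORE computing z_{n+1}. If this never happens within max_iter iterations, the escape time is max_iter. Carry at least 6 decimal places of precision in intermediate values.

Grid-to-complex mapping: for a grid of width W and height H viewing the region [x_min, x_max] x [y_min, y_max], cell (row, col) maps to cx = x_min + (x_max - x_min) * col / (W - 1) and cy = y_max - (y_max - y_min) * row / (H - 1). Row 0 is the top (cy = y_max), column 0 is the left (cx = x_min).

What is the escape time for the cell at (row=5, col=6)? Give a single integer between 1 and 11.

z_0 = 0 + 0i, c = -0.8380 + -0.6045i
Iter 1: z = -0.8380 + -0.6045i, |z|^2 = 1.0677
Iter 2: z = -0.5012 + 0.4087i, |z|^2 = 0.4182
Iter 3: z = -0.7538 + -1.0142i, |z|^2 = 1.5968
Iter 4: z = -1.2985 + 0.9245i, |z|^2 = 2.5406
Iter 5: z = -0.0066 + -3.0053i, |z|^2 = 9.0319
Escaped at iteration 5

Answer: 5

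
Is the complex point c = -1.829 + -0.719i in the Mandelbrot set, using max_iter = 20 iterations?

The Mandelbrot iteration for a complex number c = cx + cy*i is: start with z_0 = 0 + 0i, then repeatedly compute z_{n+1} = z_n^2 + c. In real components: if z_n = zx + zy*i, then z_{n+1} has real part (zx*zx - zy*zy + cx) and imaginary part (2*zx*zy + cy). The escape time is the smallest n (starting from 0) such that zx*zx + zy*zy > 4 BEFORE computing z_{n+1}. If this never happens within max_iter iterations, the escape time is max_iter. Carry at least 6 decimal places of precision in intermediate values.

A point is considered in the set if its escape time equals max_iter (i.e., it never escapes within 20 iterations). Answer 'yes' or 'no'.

Answer: no

Derivation:
z_0 = 0 + 0i, c = -1.8290 + -0.7190i
Iter 1: z = -1.8290 + -0.7190i, |z|^2 = 3.8622
Iter 2: z = 0.9993 + 1.9111i, |z|^2 = 4.6509
Escaped at iteration 2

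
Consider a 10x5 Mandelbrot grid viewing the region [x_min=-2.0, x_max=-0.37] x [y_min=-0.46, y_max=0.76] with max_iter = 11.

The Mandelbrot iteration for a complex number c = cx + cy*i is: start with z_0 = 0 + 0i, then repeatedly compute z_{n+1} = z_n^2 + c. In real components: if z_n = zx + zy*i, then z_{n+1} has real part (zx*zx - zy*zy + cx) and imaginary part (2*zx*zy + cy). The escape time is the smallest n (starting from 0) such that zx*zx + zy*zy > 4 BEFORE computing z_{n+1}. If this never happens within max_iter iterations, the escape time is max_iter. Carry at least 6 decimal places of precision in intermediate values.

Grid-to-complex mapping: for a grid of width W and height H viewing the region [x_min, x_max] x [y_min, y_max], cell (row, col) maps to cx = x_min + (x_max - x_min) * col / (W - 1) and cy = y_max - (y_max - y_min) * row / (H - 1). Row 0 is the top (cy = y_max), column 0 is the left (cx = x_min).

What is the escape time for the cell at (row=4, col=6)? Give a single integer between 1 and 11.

z_0 = 0 + 0i, c = -0.9133 + -0.4600i
Iter 1: z = -0.9133 + -0.4600i, |z|^2 = 1.0458
Iter 2: z = -0.2908 + 0.3803i, |z|^2 = 0.2291
Iter 3: z = -0.9734 + -0.6811i, |z|^2 = 1.4114
Iter 4: z = -0.4298 + 0.8660i, |z|^2 = 0.9347
Iter 5: z = -1.4786 + -1.2044i, |z|^2 = 3.6368
Iter 6: z = -0.1775 + 3.1016i, |z|^2 = 9.6516
Escaped at iteration 6

Answer: 6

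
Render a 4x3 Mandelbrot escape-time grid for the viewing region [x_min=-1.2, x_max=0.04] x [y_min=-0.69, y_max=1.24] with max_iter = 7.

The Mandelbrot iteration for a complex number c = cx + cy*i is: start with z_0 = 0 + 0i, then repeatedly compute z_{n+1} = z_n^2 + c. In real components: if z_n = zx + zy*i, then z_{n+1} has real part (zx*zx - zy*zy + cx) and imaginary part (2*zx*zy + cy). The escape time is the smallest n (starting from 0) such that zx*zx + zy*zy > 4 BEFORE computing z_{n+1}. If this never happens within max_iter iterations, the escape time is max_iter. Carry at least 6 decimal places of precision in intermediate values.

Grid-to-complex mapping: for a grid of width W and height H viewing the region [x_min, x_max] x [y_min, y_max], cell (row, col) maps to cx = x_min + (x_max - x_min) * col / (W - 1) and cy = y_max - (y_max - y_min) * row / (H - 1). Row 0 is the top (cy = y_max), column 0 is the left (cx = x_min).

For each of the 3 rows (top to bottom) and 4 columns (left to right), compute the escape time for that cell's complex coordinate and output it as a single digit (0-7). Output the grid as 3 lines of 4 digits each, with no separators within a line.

Answer: 2332
7777
3477

Derivation:
(row=0, col=0): c = -1.2000 + 1.2400i → escape time 2
(row=0, col=1): c = -0.7867 + 1.2400i → escape time 3
(row=0, col=2): c = -0.3733 + 1.2400i → escape time 3
(row=0, col=3): c = 0.0400 + 1.2400i → escape time 2
(row=1, col=0): c = -1.2000 + 0.2750i → escape time 7
(row=1, col=1): c = -0.7867 + 0.2750i → escape time 7
(row=1, col=2): c = -0.3733 + 0.2750i → escape time 7
(row=1, col=3): c = 0.0400 + 0.2750i → escape time 7
(row=2, col=0): c = -1.2000 + -0.6900i → escape time 3
(row=2, col=1): c = -0.7867 + -0.6900i → escape time 4
(row=2, col=2): c = -0.3733 + -0.6900i → escape time 7
(row=2, col=3): c = 0.0400 + -0.6900i → escape time 7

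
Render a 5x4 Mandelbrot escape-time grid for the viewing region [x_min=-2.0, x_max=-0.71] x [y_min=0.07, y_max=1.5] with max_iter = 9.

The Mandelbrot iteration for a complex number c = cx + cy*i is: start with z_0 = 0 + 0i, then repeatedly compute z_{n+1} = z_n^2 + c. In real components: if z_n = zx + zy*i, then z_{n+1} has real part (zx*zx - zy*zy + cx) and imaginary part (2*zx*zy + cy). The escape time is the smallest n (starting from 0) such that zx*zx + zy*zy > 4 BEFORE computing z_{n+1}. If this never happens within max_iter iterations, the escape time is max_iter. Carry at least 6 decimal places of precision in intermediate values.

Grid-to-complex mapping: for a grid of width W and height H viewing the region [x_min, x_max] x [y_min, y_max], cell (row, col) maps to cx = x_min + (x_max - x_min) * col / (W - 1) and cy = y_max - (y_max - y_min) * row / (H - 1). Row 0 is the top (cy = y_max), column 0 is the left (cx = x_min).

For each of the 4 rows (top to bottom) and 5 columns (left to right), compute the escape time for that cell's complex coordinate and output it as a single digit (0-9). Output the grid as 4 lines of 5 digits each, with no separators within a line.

(row=0, col=0): c = -2.0000 + 1.5000i → escape time 1
(row=0, col=1): c = -1.6775 + 1.5000i → escape time 1
(row=0, col=2): c = -1.3550 + 1.5000i → escape time 1
(row=0, col=3): c = -1.0325 + 1.5000i → escape time 2
(row=0, col=4): c = -0.7100 + 1.5000i → escape time 2
(row=1, col=0): c = -2.0000 + 1.0233i → escape time 1
(row=1, col=1): c = -1.6775 + 1.0233i → escape time 2
(row=1, col=2): c = -1.3550 + 1.0233i → escape time 3
(row=1, col=3): c = -1.0325 + 1.0233i → escape time 3
(row=1, col=4): c = -0.7100 + 1.0233i → escape time 3
(row=2, col=0): c = -2.0000 + 0.5467i → escape time 1
(row=2, col=1): c = -1.6775 + 0.5467i → escape time 3
(row=2, col=2): c = -1.3550 + 0.5467i → escape time 3
(row=2, col=3): c = -1.0325 + 0.5467i → escape time 5
(row=2, col=4): c = -0.7100 + 0.5467i → escape time 6
(row=3, col=0): c = -2.0000 + 0.0700i → escape time 1
(row=3, col=1): c = -1.6775 + 0.0700i → escape time 6
(row=3, col=2): c = -1.3550 + 0.0700i → escape time 9
(row=3, col=3): c = -1.0325 + 0.0700i → escape time 9
(row=3, col=4): c = -0.7100 + 0.0700i → escape time 9

Answer: 11122
12333
13356
16999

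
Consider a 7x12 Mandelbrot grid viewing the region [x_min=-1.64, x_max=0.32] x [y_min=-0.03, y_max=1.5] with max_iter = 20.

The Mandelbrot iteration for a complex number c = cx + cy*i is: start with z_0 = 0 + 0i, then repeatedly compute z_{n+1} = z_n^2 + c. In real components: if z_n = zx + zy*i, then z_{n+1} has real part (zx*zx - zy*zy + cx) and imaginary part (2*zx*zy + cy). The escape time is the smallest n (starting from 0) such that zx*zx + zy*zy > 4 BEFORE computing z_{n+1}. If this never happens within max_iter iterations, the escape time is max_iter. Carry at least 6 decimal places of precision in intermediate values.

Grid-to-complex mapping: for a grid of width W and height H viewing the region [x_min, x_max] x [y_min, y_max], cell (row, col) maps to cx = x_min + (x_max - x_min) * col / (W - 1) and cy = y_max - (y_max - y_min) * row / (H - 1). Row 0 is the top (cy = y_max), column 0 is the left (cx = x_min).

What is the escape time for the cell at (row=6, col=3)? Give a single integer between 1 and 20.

z_0 = 0 + 0i, c = -0.6600 + 0.6655i
Iter 1: z = -0.6600 + 0.6655i, |z|^2 = 0.8784
Iter 2: z = -0.6672 + -0.2129i, |z|^2 = 0.4905
Iter 3: z = -0.2602 + 0.9496i, |z|^2 = 0.9695
Iter 4: z = -1.4941 + 0.1714i, |z|^2 = 2.2617
Iter 5: z = 1.5430 + 0.1534i, |z|^2 = 2.4043
Iter 6: z = 1.6973 + 1.1388i, |z|^2 = 4.1775
Escaped at iteration 6

Answer: 6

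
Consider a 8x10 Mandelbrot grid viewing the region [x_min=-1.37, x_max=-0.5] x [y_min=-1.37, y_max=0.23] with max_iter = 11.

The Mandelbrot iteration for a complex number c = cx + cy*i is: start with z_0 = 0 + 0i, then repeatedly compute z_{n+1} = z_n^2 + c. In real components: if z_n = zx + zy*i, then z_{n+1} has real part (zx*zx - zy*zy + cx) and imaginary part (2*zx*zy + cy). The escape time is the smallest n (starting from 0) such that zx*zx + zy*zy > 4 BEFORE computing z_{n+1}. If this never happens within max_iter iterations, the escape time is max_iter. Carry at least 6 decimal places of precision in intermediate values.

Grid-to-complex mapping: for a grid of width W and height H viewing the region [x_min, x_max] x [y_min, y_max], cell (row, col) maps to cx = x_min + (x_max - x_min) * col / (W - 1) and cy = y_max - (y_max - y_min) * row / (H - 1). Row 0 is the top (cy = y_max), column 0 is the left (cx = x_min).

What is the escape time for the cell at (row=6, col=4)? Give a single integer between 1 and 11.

Answer: 4

Derivation:
z_0 = 0 + 0i, c = -0.8729 + -0.8367i
Iter 1: z = -0.8729 + -0.8367i, |z|^2 = 1.4619
Iter 2: z = -0.8110 + 0.6239i, |z|^2 = 1.0470
Iter 3: z = -0.6044 + -1.8486i, |z|^2 = 3.7828
Iter 4: z = -3.9250 + 1.3981i, |z|^2 = 17.3602
Escaped at iteration 4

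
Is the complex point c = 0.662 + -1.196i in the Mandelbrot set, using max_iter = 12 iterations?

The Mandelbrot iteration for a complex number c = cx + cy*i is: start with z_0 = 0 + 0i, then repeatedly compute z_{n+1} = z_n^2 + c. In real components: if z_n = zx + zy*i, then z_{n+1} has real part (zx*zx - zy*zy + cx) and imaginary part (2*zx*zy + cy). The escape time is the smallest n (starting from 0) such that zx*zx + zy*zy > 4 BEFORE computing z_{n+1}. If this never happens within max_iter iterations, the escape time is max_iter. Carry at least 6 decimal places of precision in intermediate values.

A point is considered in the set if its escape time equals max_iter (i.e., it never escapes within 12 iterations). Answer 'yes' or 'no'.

z_0 = 0 + 0i, c = 0.6620 + -1.1960i
Iter 1: z = 0.6620 + -1.1960i, |z|^2 = 1.8687
Iter 2: z = -0.3302 + -2.7795i, |z|^2 = 7.8347
Escaped at iteration 2

Answer: no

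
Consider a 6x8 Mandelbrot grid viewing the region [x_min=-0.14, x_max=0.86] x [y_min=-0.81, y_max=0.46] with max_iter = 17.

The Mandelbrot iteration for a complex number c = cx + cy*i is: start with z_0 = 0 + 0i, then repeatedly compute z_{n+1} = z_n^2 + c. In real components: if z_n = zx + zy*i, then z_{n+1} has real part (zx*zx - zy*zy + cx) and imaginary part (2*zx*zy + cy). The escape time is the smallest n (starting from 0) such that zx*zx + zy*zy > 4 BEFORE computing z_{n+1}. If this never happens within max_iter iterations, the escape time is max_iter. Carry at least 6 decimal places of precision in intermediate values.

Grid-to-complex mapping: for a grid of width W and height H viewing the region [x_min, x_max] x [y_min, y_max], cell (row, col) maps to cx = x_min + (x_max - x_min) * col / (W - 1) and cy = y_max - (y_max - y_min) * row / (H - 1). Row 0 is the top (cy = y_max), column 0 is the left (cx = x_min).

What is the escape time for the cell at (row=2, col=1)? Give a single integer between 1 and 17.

z_0 = 0 + 0i, c = 0.0600 + 0.0971i
Iter 1: z = 0.0600 + 0.0971i, |z|^2 = 0.0130
Iter 2: z = 0.0542 + 0.1088i, |z|^2 = 0.0148
Iter 3: z = 0.0511 + 0.1089i, |z|^2 = 0.0145
Iter 4: z = 0.0507 + 0.1083i, |z|^2 = 0.0143
Iter 5: z = 0.0509 + 0.1081i, |z|^2 = 0.0143
Iter 6: z = 0.0509 + 0.1081i, |z|^2 = 0.0143
Iter 7: z = 0.0509 + 0.1082i, |z|^2 = 0.0143
Iter 8: z = 0.0509 + 0.1082i, |z|^2 = 0.0143
Iter 9: z = 0.0509 + 0.1082i, |z|^2 = 0.0143
Iter 10: z = 0.0509 + 0.1082i, |z|^2 = 0.0143
Iter 11: z = 0.0509 + 0.1082i, |z|^2 = 0.0143
Iter 12: z = 0.0509 + 0.1082i, |z|^2 = 0.0143
Iter 13: z = 0.0509 + 0.1082i, |z|^2 = 0.0143
Iter 14: z = 0.0509 + 0.1082i, |z|^2 = 0.0143
Iter 15: z = 0.0509 + 0.1082i, |z|^2 = 0.0143
Iter 16: z = 0.0509 + 0.1082i, |z|^2 = 0.0143

Answer: 17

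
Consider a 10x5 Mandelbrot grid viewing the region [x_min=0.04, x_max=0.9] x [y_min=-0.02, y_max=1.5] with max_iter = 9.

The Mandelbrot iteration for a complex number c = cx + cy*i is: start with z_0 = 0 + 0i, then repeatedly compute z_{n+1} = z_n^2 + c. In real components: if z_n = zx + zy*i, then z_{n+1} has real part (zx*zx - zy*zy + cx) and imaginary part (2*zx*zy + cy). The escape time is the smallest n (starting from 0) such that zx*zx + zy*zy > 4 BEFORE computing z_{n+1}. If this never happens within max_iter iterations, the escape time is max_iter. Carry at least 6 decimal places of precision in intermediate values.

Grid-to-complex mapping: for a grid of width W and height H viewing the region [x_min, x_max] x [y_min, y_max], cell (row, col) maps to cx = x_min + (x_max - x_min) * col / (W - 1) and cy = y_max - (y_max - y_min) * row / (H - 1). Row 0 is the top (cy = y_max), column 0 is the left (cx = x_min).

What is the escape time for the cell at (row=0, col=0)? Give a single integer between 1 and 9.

Answer: 2

Derivation:
z_0 = 0 + 0i, c = 0.0400 + 1.5000i
Iter 1: z = 0.0400 + 1.5000i, |z|^2 = 2.2516
Iter 2: z = -2.2084 + 1.6200i, |z|^2 = 7.5014
Escaped at iteration 2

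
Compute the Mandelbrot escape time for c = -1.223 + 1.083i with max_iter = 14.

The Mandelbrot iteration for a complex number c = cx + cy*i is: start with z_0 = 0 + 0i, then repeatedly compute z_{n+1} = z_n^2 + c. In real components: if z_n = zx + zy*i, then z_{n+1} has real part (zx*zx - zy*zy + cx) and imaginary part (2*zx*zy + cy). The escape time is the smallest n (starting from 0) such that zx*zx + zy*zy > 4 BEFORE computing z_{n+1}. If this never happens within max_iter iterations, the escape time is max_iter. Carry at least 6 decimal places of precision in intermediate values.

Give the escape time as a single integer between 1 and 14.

z_0 = 0 + 0i, c = -1.2230 + 1.0830i
Iter 1: z = -1.2230 + 1.0830i, |z|^2 = 2.6686
Iter 2: z = -0.9002 + -1.5660i, |z|^2 = 3.2627
Iter 3: z = -2.8651 + 3.9023i, |z|^2 = 23.4371
Escaped at iteration 3

Answer: 3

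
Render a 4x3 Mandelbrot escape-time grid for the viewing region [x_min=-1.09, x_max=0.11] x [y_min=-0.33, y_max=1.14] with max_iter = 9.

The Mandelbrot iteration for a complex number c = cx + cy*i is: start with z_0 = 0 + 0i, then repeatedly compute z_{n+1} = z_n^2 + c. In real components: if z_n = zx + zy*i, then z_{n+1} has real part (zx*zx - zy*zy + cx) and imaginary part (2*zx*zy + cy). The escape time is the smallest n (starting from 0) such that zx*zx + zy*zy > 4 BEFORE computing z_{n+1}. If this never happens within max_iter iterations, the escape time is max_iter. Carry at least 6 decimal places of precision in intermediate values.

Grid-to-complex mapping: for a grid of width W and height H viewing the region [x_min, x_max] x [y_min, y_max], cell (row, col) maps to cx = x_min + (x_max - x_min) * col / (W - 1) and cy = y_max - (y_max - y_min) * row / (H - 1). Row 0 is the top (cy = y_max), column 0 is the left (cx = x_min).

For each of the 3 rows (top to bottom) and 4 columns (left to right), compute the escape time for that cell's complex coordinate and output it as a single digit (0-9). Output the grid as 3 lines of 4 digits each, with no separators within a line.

(row=0, col=0): c = -1.0900 + 1.1400i → escape time 3
(row=0, col=1): c = -0.6900 + 1.1400i → escape time 3
(row=0, col=2): c = -0.2900 + 1.1400i → escape time 4
(row=0, col=3): c = 0.1100 + 1.1400i → escape time 3
(row=1, col=0): c = -1.0900 + 0.4050i → escape time 7
(row=1, col=1): c = -0.6900 + 0.4050i → escape time 9
(row=1, col=2): c = -0.2900 + 0.4050i → escape time 9
(row=1, col=3): c = 0.1100 + 0.4050i → escape time 9
(row=2, col=0): c = -1.0900 + -0.3300i → escape time 9
(row=2, col=1): c = -0.6900 + -0.3300i → escape time 9
(row=2, col=2): c = -0.2900 + -0.3300i → escape time 9
(row=2, col=3): c = 0.1100 + -0.3300i → escape time 9

Answer: 3343
7999
9999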